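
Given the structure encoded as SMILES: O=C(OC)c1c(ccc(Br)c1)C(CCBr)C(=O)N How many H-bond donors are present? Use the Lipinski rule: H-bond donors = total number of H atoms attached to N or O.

Donors: find every N or O and count the H atoms it carries.
  atom 1 (O): bond orders sum to 2 → 0 H
  atom 3 (O): bond orders sum to 2 → 0 H
  atom 17 (O): bond orders sum to 2 → 0 H
  atom 18 (N): bond orders sum to 1 → 2 H
Lipinski HBD = 2.

2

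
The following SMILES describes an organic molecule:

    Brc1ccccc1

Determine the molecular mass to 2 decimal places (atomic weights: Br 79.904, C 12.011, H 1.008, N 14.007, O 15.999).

First, the molecular formula is C6H5Br (counting implicit H from valence).
  Br: 1 × 79.904 = 79.904
  C: 6 × 12.011 = 72.066
  H: 5 × 1.008 = 5.040
Sum: 1×79.904 + 6×12.011 + 5×1.008 = 157.010 → 157.01 g/mol.

157.01 g/mol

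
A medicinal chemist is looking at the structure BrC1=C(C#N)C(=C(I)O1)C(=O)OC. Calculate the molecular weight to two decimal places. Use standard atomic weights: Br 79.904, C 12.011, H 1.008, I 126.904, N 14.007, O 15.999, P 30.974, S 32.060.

355.91 g/mol

First, the molecular formula is C7H3BrINO3 (counting implicit H from valence).
  Br: 1 × 79.904 = 79.904
  C: 7 × 12.011 = 84.077
  H: 3 × 1.008 = 3.024
  I: 1 × 126.904 = 126.904
  N: 1 × 14.007 = 14.007
  O: 3 × 15.999 = 47.997
Sum: 1×79.904 + 7×12.011 + 3×1.008 + 1×126.904 + 1×14.007 + 3×15.999 = 355.913 → 355.91 g/mol.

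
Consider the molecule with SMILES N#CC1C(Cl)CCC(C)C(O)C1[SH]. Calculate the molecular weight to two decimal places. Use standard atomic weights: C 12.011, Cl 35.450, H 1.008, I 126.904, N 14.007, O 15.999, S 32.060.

219.73 g/mol

First, the molecular formula is C9H14ClNOS (counting implicit H from valence).
  C: 9 × 12.011 = 108.099
  Cl: 1 × 35.450 = 35.450
  H: 14 × 1.008 = 14.112
  N: 1 × 14.007 = 14.007
  O: 1 × 15.999 = 15.999
  S: 1 × 32.060 = 32.060
Sum: 9×12.011 + 1×35.450 + 14×1.008 + 1×14.007 + 1×15.999 + 1×32.060 = 219.727 → 219.73 g/mol.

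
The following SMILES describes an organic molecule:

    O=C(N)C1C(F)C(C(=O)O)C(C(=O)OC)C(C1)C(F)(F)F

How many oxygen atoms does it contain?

Scan the SMILES for O atoms (remember two-letter symbols like Cl and Br are single atoms).
Oxygen count: 5.

5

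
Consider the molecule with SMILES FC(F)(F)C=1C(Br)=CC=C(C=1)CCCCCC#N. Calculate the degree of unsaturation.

Molecular formula: C13H13BrF3N.
DoU = (2C + 2 + N − H − X) / 2, where X is the halogen count and O/S are ignored.
    = (2·13 + 2 + 1 − 13 − 4) / 2 = 12 / 2 = 6.

6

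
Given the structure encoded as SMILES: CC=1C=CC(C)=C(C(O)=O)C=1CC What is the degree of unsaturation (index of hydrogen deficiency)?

5

Degree of unsaturation = (number of rings) + (number of π bonds).
Ring closures in the SMILES: 1.
π bonds: 4 double bonds (each 1 DoU) → 4 DoU from unsaturation.
Total DoU = 1 + 4 = 5.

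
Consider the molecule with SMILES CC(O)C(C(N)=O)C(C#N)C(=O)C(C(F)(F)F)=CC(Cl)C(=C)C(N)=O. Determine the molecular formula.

C14H15ClF3N3O4

Walk through each heavy atom and fill implicit hydrogens from standard valence (C 4, N 3, O 2, S 2, halogen 1):
  atom 1: C, bond orders sum to 1 (valence 4) → 3 H
  atom 2: C, bond orders sum to 3 (valence 4) → 1 H
  atom 3: O, bond orders sum to 1 (valence 2) → 1 H
  atom 4: C, bond orders sum to 3 (valence 4) → 1 H
  atom 5: C, bond orders sum to 4 (valence 4) → 0 H
  atom 6: N, bond orders sum to 1 (valence 3) → 2 H
  atom 7: O, bond orders sum to 2 (valence 2) → 0 H
  atom 8: C, bond orders sum to 3 (valence 4) → 1 H
  atom 9: C, bond orders sum to 4 (valence 4) → 0 H
  atom 10: N, bond orders sum to 3 (valence 3) → 0 H
  atom 11: C, bond orders sum to 4 (valence 4) → 0 H
  atom 12: O, bond orders sum to 2 (valence 2) → 0 H
  atom 13: C, bond orders sum to 4 (valence 4) → 0 H
  atom 14: C, bond orders sum to 4 (valence 4) → 0 H
  atom 15: F (halogen, monovalent) → 0 H
  atom 16: F (halogen, monovalent) → 0 H
  atom 17: F (halogen, monovalent) → 0 H
  atom 18: C, bond orders sum to 3 (valence 4) → 1 H
  atom 19: C, bond orders sum to 3 (valence 4) → 1 H
  atom 20: Cl (halogen, monovalent) → 0 H
  atom 21: C, bond orders sum to 4 (valence 4) → 0 H
  atom 22: C, bond orders sum to 2 (valence 4) → 2 H
  atom 23: C, bond orders sum to 4 (valence 4) → 0 H
  atom 24: N, bond orders sum to 1 (valence 3) → 2 H
  atom 25: O, bond orders sum to 2 (valence 2) → 0 H
Totals → C:14, H:15, Cl:1, F:3, N:3, O:4.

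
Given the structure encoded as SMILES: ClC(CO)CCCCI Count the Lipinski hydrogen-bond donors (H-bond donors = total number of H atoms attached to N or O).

1

Donors: find every N or O and count the H atoms it carries.
  atom 4 (O): bond orders sum to 1 → 1 H
Lipinski HBD = 1.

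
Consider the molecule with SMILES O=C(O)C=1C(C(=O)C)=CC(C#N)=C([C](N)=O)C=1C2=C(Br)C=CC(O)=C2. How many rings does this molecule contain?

In SMILES, each pair of matching ring-closure digits denotes one ring-closing bond; the number of such bonds equals the number of independent rings.
Ring-closure bonds here: 2.

2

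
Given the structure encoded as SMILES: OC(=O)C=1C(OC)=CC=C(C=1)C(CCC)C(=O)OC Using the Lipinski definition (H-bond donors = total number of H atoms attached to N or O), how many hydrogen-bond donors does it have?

Donors: find every N or O and count the H atoms it carries.
  atom 1 (O): bond orders sum to 1 → 1 H
  atom 3 (O): bond orders sum to 2 → 0 H
  atom 6 (O): bond orders sum to 2 → 0 H
  atom 17 (O): bond orders sum to 2 → 0 H
  atom 18 (O): bond orders sum to 2 → 0 H
Lipinski HBD = 1.

1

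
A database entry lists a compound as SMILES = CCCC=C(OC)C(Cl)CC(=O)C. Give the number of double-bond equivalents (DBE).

Degree of unsaturation = (number of rings) + (number of π bonds).
Ring closures in the SMILES: 0.
π bonds: 2 double bonds (each 1 DoU) → 2 DoU from unsaturation.
Total DoU = 0 + 2 = 2.

2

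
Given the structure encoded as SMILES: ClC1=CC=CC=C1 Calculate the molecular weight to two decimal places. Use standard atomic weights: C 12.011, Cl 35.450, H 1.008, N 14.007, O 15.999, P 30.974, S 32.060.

112.56 g/mol

First, the molecular formula is C6H5Cl (counting implicit H from valence).
  C: 6 × 12.011 = 72.066
  Cl: 1 × 35.450 = 35.450
  H: 5 × 1.008 = 5.040
Sum: 6×12.011 + 1×35.450 + 5×1.008 = 112.556 → 112.56 g/mol.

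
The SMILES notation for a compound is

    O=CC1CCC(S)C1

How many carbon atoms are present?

6

Count every carbon token in the SMILES (each C, including those in ring-closure positions and inside branches).
Carbon count: 6.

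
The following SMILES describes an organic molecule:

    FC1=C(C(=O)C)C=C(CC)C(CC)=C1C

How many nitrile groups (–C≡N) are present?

0

Scan the SMILES for the nitrile motif — none present.
Groups that are present: 1 ketone.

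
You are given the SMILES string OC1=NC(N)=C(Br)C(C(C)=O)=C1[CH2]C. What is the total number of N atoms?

Scan the SMILES for N atoms (remember two-letter symbols like Cl and Br are single atoms).
Nitrogen count: 2.

2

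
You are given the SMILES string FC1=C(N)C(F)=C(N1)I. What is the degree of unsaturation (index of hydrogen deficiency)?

3

Molecular formula: C4H3F2IN2.
DoU = (2C + 2 + N − H − X) / 2, where X is the halogen count and O/S are ignored.
    = (2·4 + 2 + 2 − 3 − 3) / 2 = 6 / 2 = 3.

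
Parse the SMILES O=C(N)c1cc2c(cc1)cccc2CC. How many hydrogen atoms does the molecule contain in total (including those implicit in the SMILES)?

13

Walk through each heavy atom and fill implicit hydrogens from standard valence (C 4, N 3, O 2, S 2, halogen 1); for lowercase aromatic atoms, an aromatic c carries 1 H when it has two neighbours and 0 H with three, and aromatic n carries 0 H:
  atom 1: O, bond orders sum to 2 (valence 2) → 0 H
  atom 2: C, bond orders sum to 4 (valence 4) → 0 H
  atom 3: N, bond orders sum to 1 (valence 3) → 2 H
  atom 4: aromatic c, 3 neighbours → 0 H
  atom 5: aromatic c, 2 neighbours → 1 H
  atom 6: aromatic c, 3 neighbours → 0 H
  atom 7: aromatic c, 3 neighbours → 0 H
  atom 8: aromatic c, 2 neighbours → 1 H
  atom 9: aromatic c, 2 neighbours → 1 H
  atom 10: aromatic c, 2 neighbours → 1 H
  atom 11: aromatic c, 2 neighbours → 1 H
  atom 12: aromatic c, 2 neighbours → 1 H
  atom 13: aromatic c, 3 neighbours → 0 H
  atom 14: C, bond orders sum to 2 (valence 4) → 2 H
  atom 15: C, bond orders sum to 1 (valence 4) → 3 H
Total hydrogens: 13.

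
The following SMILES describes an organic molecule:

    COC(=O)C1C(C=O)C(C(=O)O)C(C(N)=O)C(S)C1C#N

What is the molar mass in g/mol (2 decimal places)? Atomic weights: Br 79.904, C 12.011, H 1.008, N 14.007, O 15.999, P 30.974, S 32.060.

First, the molecular formula is C12H14N2O6S (counting implicit H from valence).
  C: 12 × 12.011 = 144.132
  H: 14 × 1.008 = 14.112
  N: 2 × 14.007 = 28.014
  O: 6 × 15.999 = 95.994
  S: 1 × 32.060 = 32.060
Sum: 12×12.011 + 14×1.008 + 2×14.007 + 6×15.999 + 1×32.060 = 314.312 → 314.31 g/mol.

314.31 g/mol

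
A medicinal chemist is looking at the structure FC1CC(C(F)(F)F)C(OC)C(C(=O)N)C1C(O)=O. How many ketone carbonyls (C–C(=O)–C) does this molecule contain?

Scan the SMILES for the ketone motif — none present.
Groups that are present: 1 amide, 1 carboxylic acid, 1 ether.

0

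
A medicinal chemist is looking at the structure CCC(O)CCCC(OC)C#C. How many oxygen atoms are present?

2

Scan the SMILES for O atoms (remember two-letter symbols like Cl and Br are single atoms).
Oxygen count: 2.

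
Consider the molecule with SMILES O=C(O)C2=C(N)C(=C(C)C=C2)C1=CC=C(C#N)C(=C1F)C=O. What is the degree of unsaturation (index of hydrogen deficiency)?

12

Degree of unsaturation = (number of rings) + (number of π bonds).
Ring closures in the SMILES: 2.
π bonds: 8 double bonds (each 1 DoU), 1 triple bond (each 2 DoU) → 10 DoU from unsaturation.
Total DoU = 2 + 10 = 12.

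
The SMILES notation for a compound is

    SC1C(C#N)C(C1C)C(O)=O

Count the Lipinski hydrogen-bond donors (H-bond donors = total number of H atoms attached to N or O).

Donors: find every N or O and count the H atoms it carries.
  atom 5 (N): bond orders sum to 3 → 0 H
  atom 10 (O): bond orders sum to 1 → 1 H
  atom 11 (O): bond orders sum to 2 → 0 H
Lipinski HBD = 1.

1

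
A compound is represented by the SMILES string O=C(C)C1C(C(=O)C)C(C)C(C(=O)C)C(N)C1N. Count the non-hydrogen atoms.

Every atom symbol written in the SMILES (organic subset) is one heavy atom; implicit H are not written.
Heavy atoms by element → C:13, N:2, O:3.
Total: 18.

18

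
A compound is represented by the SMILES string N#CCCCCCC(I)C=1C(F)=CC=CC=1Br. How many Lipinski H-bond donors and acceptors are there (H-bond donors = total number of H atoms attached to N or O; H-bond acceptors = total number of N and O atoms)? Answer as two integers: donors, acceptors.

0, 1

Donors: find every N or O and count the H atoms it carries.
  atom 1 (N): bond orders sum to 3 → 0 H
Lipinski HBD = 0.
Acceptors: N atoms = 1, O atoms = 0 → HBA = 1.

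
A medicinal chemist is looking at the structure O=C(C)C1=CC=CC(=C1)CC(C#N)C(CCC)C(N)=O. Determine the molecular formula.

Walk through each heavy atom and fill implicit hydrogens from standard valence (C 4, N 3, O 2, S 2, halogen 1):
  atom 1: O, bond orders sum to 2 (valence 2) → 0 H
  atom 2: C, bond orders sum to 4 (valence 4) → 0 H
  atom 3: C, bond orders sum to 1 (valence 4) → 3 H
  atom 4: C, bond orders sum to 4 (valence 4) → 0 H
  atom 5: C, bond orders sum to 3 (valence 4) → 1 H
  atom 6: C, bond orders sum to 3 (valence 4) → 1 H
  atom 7: C, bond orders sum to 3 (valence 4) → 1 H
  atom 8: C, bond orders sum to 4 (valence 4) → 0 H
  atom 9: C, bond orders sum to 3 (valence 4) → 1 H
  atom 10: C, bond orders sum to 2 (valence 4) → 2 H
  atom 11: C, bond orders sum to 3 (valence 4) → 1 H
  atom 12: C, bond orders sum to 4 (valence 4) → 0 H
  atom 13: N, bond orders sum to 3 (valence 3) → 0 H
  atom 14: C, bond orders sum to 3 (valence 4) → 1 H
  atom 15: C, bond orders sum to 2 (valence 4) → 2 H
  atom 16: C, bond orders sum to 2 (valence 4) → 2 H
  atom 17: C, bond orders sum to 1 (valence 4) → 3 H
  atom 18: C, bond orders sum to 4 (valence 4) → 0 H
  atom 19: N, bond orders sum to 1 (valence 3) → 2 H
  atom 20: O, bond orders sum to 2 (valence 2) → 0 H
Totals → C:16, H:20, N:2, O:2.
In Hill order: C16H20N2O2.

C16H20N2O2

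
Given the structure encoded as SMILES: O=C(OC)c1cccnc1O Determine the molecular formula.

Walk through each heavy atom and fill implicit hydrogens from standard valence (C 4, N 3, O 2, S 2, halogen 1); for lowercase aromatic atoms, an aromatic c carries 1 H when it has two neighbours and 0 H with three, and aromatic n carries 0 H:
  atom 1: O, bond orders sum to 2 (valence 2) → 0 H
  atom 2: C, bond orders sum to 4 (valence 4) → 0 H
  atom 3: O, bond orders sum to 2 (valence 2) → 0 H
  atom 4: C, bond orders sum to 1 (valence 4) → 3 H
  atom 5: aromatic c, 3 neighbours → 0 H
  atom 6: aromatic c, 2 neighbours → 1 H
  atom 7: aromatic c, 2 neighbours → 1 H
  atom 8: aromatic c, 2 neighbours → 1 H
  atom 9: aromatic n, 2 neighbours → 0 H
  atom 10: aromatic c, 3 neighbours → 0 H
  atom 11: O, bond orders sum to 1 (valence 2) → 1 H
Totals → C:7, H:7, N:1, O:3.
In Hill order: C7H7NO3.

C7H7NO3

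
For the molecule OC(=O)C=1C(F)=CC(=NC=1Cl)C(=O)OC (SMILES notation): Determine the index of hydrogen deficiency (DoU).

Molecular formula: C8H5ClFNO4.
DoU = (2C + 2 + N − H − X) / 2, where X is the halogen count and O/S are ignored.
    = (2·8 + 2 + 1 − 5 − 2) / 2 = 12 / 2 = 6.

6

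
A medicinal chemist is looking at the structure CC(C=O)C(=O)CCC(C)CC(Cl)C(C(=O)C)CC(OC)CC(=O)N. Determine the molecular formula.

C18H30ClNO5

Walk through each heavy atom and fill implicit hydrogens from standard valence (C 4, N 3, O 2, S 2, halogen 1):
  atom 1: C, bond orders sum to 1 (valence 4) → 3 H
  atom 2: C, bond orders sum to 3 (valence 4) → 1 H
  atom 3: C, bond orders sum to 3 (valence 4) → 1 H
  atom 4: O, bond orders sum to 2 (valence 2) → 0 H
  atom 5: C, bond orders sum to 4 (valence 4) → 0 H
  atom 6: O, bond orders sum to 2 (valence 2) → 0 H
  atom 7: C, bond orders sum to 2 (valence 4) → 2 H
  atom 8: C, bond orders sum to 2 (valence 4) → 2 H
  atom 9: C, bond orders sum to 3 (valence 4) → 1 H
  atom 10: C, bond orders sum to 1 (valence 4) → 3 H
  atom 11: C, bond orders sum to 2 (valence 4) → 2 H
  atom 12: C, bond orders sum to 3 (valence 4) → 1 H
  atom 13: Cl (halogen, monovalent) → 0 H
  atom 14: C, bond orders sum to 3 (valence 4) → 1 H
  atom 15: C, bond orders sum to 4 (valence 4) → 0 H
  atom 16: O, bond orders sum to 2 (valence 2) → 0 H
  atom 17: C, bond orders sum to 1 (valence 4) → 3 H
  atom 18: C, bond orders sum to 2 (valence 4) → 2 H
  atom 19: C, bond orders sum to 3 (valence 4) → 1 H
  atom 20: O, bond orders sum to 2 (valence 2) → 0 H
  atom 21: C, bond orders sum to 1 (valence 4) → 3 H
  atom 22: C, bond orders sum to 2 (valence 4) → 2 H
  atom 23: C, bond orders sum to 4 (valence 4) → 0 H
  atom 24: O, bond orders sum to 2 (valence 2) → 0 H
  atom 25: N, bond orders sum to 1 (valence 3) → 2 H
Totals → C:18, H:30, Cl:1, N:1, O:5.
In Hill order: C18H30ClNO5.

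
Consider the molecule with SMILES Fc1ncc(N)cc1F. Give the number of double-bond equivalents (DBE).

Molecular formula: C5H4F2N2.
DoU = (2C + 2 + N − H − X) / 2, where X is the halogen count and O/S are ignored.
    = (2·5 + 2 + 2 − 4 − 2) / 2 = 8 / 2 = 4.

4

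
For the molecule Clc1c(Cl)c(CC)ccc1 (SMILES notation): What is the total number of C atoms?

8

Count every carbon token in the SMILES (each C, including those in ring-closure positions and inside branches).
Carbon count: 8.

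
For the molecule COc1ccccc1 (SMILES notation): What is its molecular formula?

C7H8O

Walk through each heavy atom and fill implicit hydrogens from standard valence (C 4, N 3, O 2, S 2, halogen 1); for lowercase aromatic atoms, an aromatic c carries 1 H when it has two neighbours and 0 H with three, and aromatic n carries 0 H:
  atom 1: C, bond orders sum to 1 (valence 4) → 3 H
  atom 2: O, bond orders sum to 2 (valence 2) → 0 H
  atom 3: aromatic c, 3 neighbours → 0 H
  atom 4: aromatic c, 2 neighbours → 1 H
  atom 5: aromatic c, 2 neighbours → 1 H
  atom 6: aromatic c, 2 neighbours → 1 H
  atom 7: aromatic c, 2 neighbours → 1 H
  atom 8: aromatic c, 2 neighbours → 1 H
Totals → C:7, H:8, O:1.
In Hill order: C7H8O.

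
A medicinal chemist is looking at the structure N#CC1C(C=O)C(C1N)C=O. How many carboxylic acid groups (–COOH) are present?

Scan the SMILES for the carboxylic acid motif — none present.
Groups that are present: 2 aldehyde, 1 nitrile, 1 primary amine.

0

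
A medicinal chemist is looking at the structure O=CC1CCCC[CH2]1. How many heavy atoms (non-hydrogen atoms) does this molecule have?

Every atom symbol written in the SMILES (organic subset) is one heavy atom; implicit H are not written.
Heavy atoms by element → C:7, O:1.
Total: 8.

8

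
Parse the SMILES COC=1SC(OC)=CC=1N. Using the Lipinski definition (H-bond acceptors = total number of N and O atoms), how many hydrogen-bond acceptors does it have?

N atoms: 1; O atoms: 2.
Lipinski HBA = 1 + 2 = 3.

3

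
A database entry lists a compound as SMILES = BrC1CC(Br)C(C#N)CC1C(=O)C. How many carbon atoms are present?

Count every carbon token in the SMILES (each C, including those in ring-closure positions and inside branches).
Carbon count: 9.

9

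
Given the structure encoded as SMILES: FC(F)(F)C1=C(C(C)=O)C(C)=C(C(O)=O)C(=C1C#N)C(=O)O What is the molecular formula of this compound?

C13H8F3NO5

Walk through each heavy atom and fill implicit hydrogens from standard valence (C 4, N 3, O 2, S 2, halogen 1):
  atom 1: F (halogen, monovalent) → 0 H
  atom 2: C, bond orders sum to 4 (valence 4) → 0 H
  atom 3: F (halogen, monovalent) → 0 H
  atom 4: F (halogen, monovalent) → 0 H
  atom 5: C, bond orders sum to 4 (valence 4) → 0 H
  atom 6: C, bond orders sum to 4 (valence 4) → 0 H
  atom 7: C, bond orders sum to 4 (valence 4) → 0 H
  atom 8: C, bond orders sum to 1 (valence 4) → 3 H
  atom 9: O, bond orders sum to 2 (valence 2) → 0 H
  atom 10: C, bond orders sum to 4 (valence 4) → 0 H
  atom 11: C, bond orders sum to 1 (valence 4) → 3 H
  atom 12: C, bond orders sum to 4 (valence 4) → 0 H
  atom 13: C, bond orders sum to 4 (valence 4) → 0 H
  atom 14: O, bond orders sum to 1 (valence 2) → 1 H
  atom 15: O, bond orders sum to 2 (valence 2) → 0 H
  atom 16: C, bond orders sum to 4 (valence 4) → 0 H
  atom 17: C, bond orders sum to 4 (valence 4) → 0 H
  atom 18: C, bond orders sum to 4 (valence 4) → 0 H
  atom 19: N, bond orders sum to 3 (valence 3) → 0 H
  atom 20: C, bond orders sum to 4 (valence 4) → 0 H
  atom 21: O, bond orders sum to 2 (valence 2) → 0 H
  atom 22: O, bond orders sum to 1 (valence 2) → 1 H
Totals → C:13, H:8, F:3, N:1, O:5.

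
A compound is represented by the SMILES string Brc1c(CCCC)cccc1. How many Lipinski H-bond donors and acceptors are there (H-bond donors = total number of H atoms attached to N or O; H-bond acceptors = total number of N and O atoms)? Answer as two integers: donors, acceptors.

0, 0

Donors: find every N or O and count the H atoms it carries.
  (no N or O atoms present)
Lipinski HBD = 0.
Acceptors: N atoms = 0, O atoms = 0 → HBA = 0.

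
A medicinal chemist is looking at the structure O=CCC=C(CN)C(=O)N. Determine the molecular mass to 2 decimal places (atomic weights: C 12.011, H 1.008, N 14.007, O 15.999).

First, the molecular formula is C6H10N2O2 (counting implicit H from valence).
  C: 6 × 12.011 = 72.066
  H: 10 × 1.008 = 10.080
  N: 2 × 14.007 = 28.014
  O: 2 × 15.999 = 31.998
Sum: 6×12.011 + 10×1.008 + 2×14.007 + 2×15.999 = 142.158 → 142.16 g/mol.

142.16 g/mol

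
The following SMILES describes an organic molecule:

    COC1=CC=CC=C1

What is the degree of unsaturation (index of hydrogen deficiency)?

Degree of unsaturation = (number of rings) + (number of π bonds).
Ring closures in the SMILES: 1.
π bonds: 3 double bonds (each 1 DoU) → 3 DoU from unsaturation.
Total DoU = 1 + 3 = 4.

4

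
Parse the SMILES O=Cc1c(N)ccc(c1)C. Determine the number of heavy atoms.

10

Every atom symbol written in the SMILES (organic subset) is one heavy atom; implicit H are not written.
Heavy atoms by element → C:8, N:1, O:1.
Total: 10.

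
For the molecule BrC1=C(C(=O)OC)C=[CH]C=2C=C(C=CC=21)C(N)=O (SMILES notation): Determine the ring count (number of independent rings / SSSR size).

2

In SMILES, each pair of matching ring-closure digits denotes one ring-closing bond; the number of such bonds equals the number of independent rings.
Ring-closure bonds here: 2.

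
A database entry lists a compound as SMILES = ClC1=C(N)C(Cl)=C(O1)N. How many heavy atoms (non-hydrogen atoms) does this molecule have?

9

Every atom symbol written in the SMILES (organic subset) is one heavy atom; implicit H are not written.
Heavy atoms by element → C:4, Cl:2, N:2, O:1.
Total: 9.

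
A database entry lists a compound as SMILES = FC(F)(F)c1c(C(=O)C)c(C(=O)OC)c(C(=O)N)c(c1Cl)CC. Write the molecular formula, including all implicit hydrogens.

Walk through each heavy atom and fill implicit hydrogens from standard valence (C 4, N 3, O 2, S 2, halogen 1); for lowercase aromatic atoms, an aromatic c carries 1 H when it has two neighbours and 0 H with three, and aromatic n carries 0 H:
  atom 1: F (halogen, monovalent) → 0 H
  atom 2: C, bond orders sum to 4 (valence 4) → 0 H
  atom 3: F (halogen, monovalent) → 0 H
  atom 4: F (halogen, monovalent) → 0 H
  atom 5: aromatic c, 3 neighbours → 0 H
  atom 6: aromatic c, 3 neighbours → 0 H
  atom 7: C, bond orders sum to 4 (valence 4) → 0 H
  atom 8: O, bond orders sum to 2 (valence 2) → 0 H
  atom 9: C, bond orders sum to 1 (valence 4) → 3 H
  atom 10: aromatic c, 3 neighbours → 0 H
  atom 11: C, bond orders sum to 4 (valence 4) → 0 H
  atom 12: O, bond orders sum to 2 (valence 2) → 0 H
  atom 13: O, bond orders sum to 2 (valence 2) → 0 H
  atom 14: C, bond orders sum to 1 (valence 4) → 3 H
  atom 15: aromatic c, 3 neighbours → 0 H
  atom 16: C, bond orders sum to 4 (valence 4) → 0 H
  atom 17: O, bond orders sum to 2 (valence 2) → 0 H
  atom 18: N, bond orders sum to 1 (valence 3) → 2 H
  atom 19: aromatic c, 3 neighbours → 0 H
  atom 20: aromatic c, 3 neighbours → 0 H
  atom 21: Cl (halogen, monovalent) → 0 H
  atom 22: C, bond orders sum to 2 (valence 4) → 2 H
  atom 23: C, bond orders sum to 1 (valence 4) → 3 H
Totals → C:14, H:13, Cl:1, F:3, N:1, O:4.

C14H13ClF3NO4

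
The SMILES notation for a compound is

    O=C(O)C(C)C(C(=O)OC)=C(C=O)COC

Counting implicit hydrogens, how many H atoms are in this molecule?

14

Walk through each heavy atom and fill implicit hydrogens from standard valence (C 4, N 3, O 2, S 2, halogen 1):
  atom 1: O, bond orders sum to 2 (valence 2) → 0 H
  atom 2: C, bond orders sum to 4 (valence 4) → 0 H
  atom 3: O, bond orders sum to 1 (valence 2) → 1 H
  atom 4: C, bond orders sum to 3 (valence 4) → 1 H
  atom 5: C, bond orders sum to 1 (valence 4) → 3 H
  atom 6: C, bond orders sum to 4 (valence 4) → 0 H
  atom 7: C, bond orders sum to 4 (valence 4) → 0 H
  atom 8: O, bond orders sum to 2 (valence 2) → 0 H
  atom 9: O, bond orders sum to 2 (valence 2) → 0 H
  atom 10: C, bond orders sum to 1 (valence 4) → 3 H
  atom 11: C, bond orders sum to 4 (valence 4) → 0 H
  atom 12: C, bond orders sum to 3 (valence 4) → 1 H
  atom 13: O, bond orders sum to 2 (valence 2) → 0 H
  atom 14: C, bond orders sum to 2 (valence 4) → 2 H
  atom 15: O, bond orders sum to 2 (valence 2) → 0 H
  atom 16: C, bond orders sum to 1 (valence 4) → 3 H
Total hydrogens: 14.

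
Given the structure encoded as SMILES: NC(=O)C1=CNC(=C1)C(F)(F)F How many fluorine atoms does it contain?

Scan the SMILES for F atoms (remember two-letter symbols like Cl and Br are single atoms).
Fluorine count: 3.

3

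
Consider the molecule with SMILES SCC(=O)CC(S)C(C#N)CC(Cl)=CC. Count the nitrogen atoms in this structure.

1

Scan the SMILES for N atoms (remember two-letter symbols like Cl and Br are single atoms).
Nitrogen count: 1.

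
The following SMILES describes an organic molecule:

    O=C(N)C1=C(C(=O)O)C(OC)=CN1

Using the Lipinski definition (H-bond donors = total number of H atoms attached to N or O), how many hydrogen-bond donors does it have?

Donors: find every N or O and count the H atoms it carries.
  atom 1 (O): bond orders sum to 2 → 0 H
  atom 3 (N): bond orders sum to 1 → 2 H
  atom 7 (O): bond orders sum to 2 → 0 H
  atom 8 (O): bond orders sum to 1 → 1 H
  atom 10 (O): bond orders sum to 2 → 0 H
  atom 13 (N): bond orders sum to 2 → 1 H
Lipinski HBD = 4.

4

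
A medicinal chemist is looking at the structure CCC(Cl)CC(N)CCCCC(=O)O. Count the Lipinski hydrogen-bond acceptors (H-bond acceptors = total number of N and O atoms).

3

N atoms: 1; O atoms: 2.
Lipinski HBA = 1 + 2 = 3.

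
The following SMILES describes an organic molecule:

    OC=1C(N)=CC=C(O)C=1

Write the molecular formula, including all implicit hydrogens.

Walk through each heavy atom and fill implicit hydrogens from standard valence (C 4, N 3, O 2, S 2, halogen 1):
  atom 1: O, bond orders sum to 1 (valence 2) → 1 H
  atom 2: C, bond orders sum to 4 (valence 4) → 0 H
  atom 3: C, bond orders sum to 4 (valence 4) → 0 H
  atom 4: N, bond orders sum to 1 (valence 3) → 2 H
  atom 5: C, bond orders sum to 3 (valence 4) → 1 H
  atom 6: C, bond orders sum to 3 (valence 4) → 1 H
  atom 7: C, bond orders sum to 4 (valence 4) → 0 H
  atom 8: O, bond orders sum to 1 (valence 2) → 1 H
  atom 9: C, bond orders sum to 3 (valence 4) → 1 H
Totals → C:6, H:7, N:1, O:2.

C6H7NO2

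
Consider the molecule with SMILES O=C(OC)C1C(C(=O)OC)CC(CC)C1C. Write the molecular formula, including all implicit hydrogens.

Walk through each heavy atom and fill implicit hydrogens from standard valence (C 4, N 3, O 2, S 2, halogen 1):
  atom 1: O, bond orders sum to 2 (valence 2) → 0 H
  atom 2: C, bond orders sum to 4 (valence 4) → 0 H
  atom 3: O, bond orders sum to 2 (valence 2) → 0 H
  atom 4: C, bond orders sum to 1 (valence 4) → 3 H
  atom 5: C, bond orders sum to 3 (valence 4) → 1 H
  atom 6: C, bond orders sum to 3 (valence 4) → 1 H
  atom 7: C, bond orders sum to 4 (valence 4) → 0 H
  atom 8: O, bond orders sum to 2 (valence 2) → 0 H
  atom 9: O, bond orders sum to 2 (valence 2) → 0 H
  atom 10: C, bond orders sum to 1 (valence 4) → 3 H
  atom 11: C, bond orders sum to 2 (valence 4) → 2 H
  atom 12: C, bond orders sum to 3 (valence 4) → 1 H
  atom 13: C, bond orders sum to 2 (valence 4) → 2 H
  atom 14: C, bond orders sum to 1 (valence 4) → 3 H
  atom 15: C, bond orders sum to 3 (valence 4) → 1 H
  atom 16: C, bond orders sum to 1 (valence 4) → 3 H
Totals → C:12, H:20, O:4.

C12H20O4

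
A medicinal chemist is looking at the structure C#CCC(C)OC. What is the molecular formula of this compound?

C6H10O

Walk through each heavy atom and fill implicit hydrogens from standard valence (C 4, N 3, O 2, S 2, halogen 1):
  atom 1: C, bond orders sum to 3 (valence 4) → 1 H
  atom 2: C, bond orders sum to 4 (valence 4) → 0 H
  atom 3: C, bond orders sum to 2 (valence 4) → 2 H
  atom 4: C, bond orders sum to 3 (valence 4) → 1 H
  atom 5: C, bond orders sum to 1 (valence 4) → 3 H
  atom 6: O, bond orders sum to 2 (valence 2) → 0 H
  atom 7: C, bond orders sum to 1 (valence 4) → 3 H
Totals → C:6, H:10, O:1.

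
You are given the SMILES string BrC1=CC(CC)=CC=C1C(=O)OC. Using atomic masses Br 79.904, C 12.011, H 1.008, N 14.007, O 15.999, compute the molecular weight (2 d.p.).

243.10 g/mol

First, the molecular formula is C10H11BrO2 (counting implicit H from valence).
  Br: 1 × 79.904 = 79.904
  C: 10 × 12.011 = 120.110
  H: 11 × 1.008 = 11.088
  O: 2 × 15.999 = 31.998
Sum: 1×79.904 + 10×12.011 + 11×1.008 + 2×15.999 = 243.100 → 243.10 g/mol.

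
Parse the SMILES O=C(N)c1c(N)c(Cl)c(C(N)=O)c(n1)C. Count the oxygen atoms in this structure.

Scan the SMILES for O atoms (remember two-letter symbols like Cl and Br are single atoms).
Oxygen count: 2.

2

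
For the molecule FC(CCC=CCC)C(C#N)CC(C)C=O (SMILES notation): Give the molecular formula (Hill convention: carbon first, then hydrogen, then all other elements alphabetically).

C13H20FNO

Walk through each heavy atom and fill implicit hydrogens from standard valence (C 4, N 3, O 2, S 2, halogen 1):
  atom 1: F (halogen, monovalent) → 0 H
  atom 2: C, bond orders sum to 3 (valence 4) → 1 H
  atom 3: C, bond orders sum to 2 (valence 4) → 2 H
  atom 4: C, bond orders sum to 2 (valence 4) → 2 H
  atom 5: C, bond orders sum to 3 (valence 4) → 1 H
  atom 6: C, bond orders sum to 3 (valence 4) → 1 H
  atom 7: C, bond orders sum to 2 (valence 4) → 2 H
  atom 8: C, bond orders sum to 1 (valence 4) → 3 H
  atom 9: C, bond orders sum to 3 (valence 4) → 1 H
  atom 10: C, bond orders sum to 4 (valence 4) → 0 H
  atom 11: N, bond orders sum to 3 (valence 3) → 0 H
  atom 12: C, bond orders sum to 2 (valence 4) → 2 H
  atom 13: C, bond orders sum to 3 (valence 4) → 1 H
  atom 14: C, bond orders sum to 1 (valence 4) → 3 H
  atom 15: C, bond orders sum to 3 (valence 4) → 1 H
  atom 16: O, bond orders sum to 2 (valence 2) → 0 H
Totals → C:13, H:20, F:1, N:1, O:1.
In Hill order: C13H20FNO.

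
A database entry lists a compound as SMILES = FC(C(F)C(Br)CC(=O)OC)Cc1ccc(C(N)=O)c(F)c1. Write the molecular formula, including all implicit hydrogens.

Walk through each heavy atom and fill implicit hydrogens from standard valence (C 4, N 3, O 2, S 2, halogen 1); for lowercase aromatic atoms, an aromatic c carries 1 H when it has two neighbours and 0 H with three, and aromatic n carries 0 H:
  atom 1: F (halogen, monovalent) → 0 H
  atom 2: C, bond orders sum to 3 (valence 4) → 1 H
  atom 3: C, bond orders sum to 3 (valence 4) → 1 H
  atom 4: F (halogen, monovalent) → 0 H
  atom 5: C, bond orders sum to 3 (valence 4) → 1 H
  atom 6: Br (halogen, monovalent) → 0 H
  atom 7: C, bond orders sum to 2 (valence 4) → 2 H
  atom 8: C, bond orders sum to 4 (valence 4) → 0 H
  atom 9: O, bond orders sum to 2 (valence 2) → 0 H
  atom 10: O, bond orders sum to 2 (valence 2) → 0 H
  atom 11: C, bond orders sum to 1 (valence 4) → 3 H
  atom 12: C, bond orders sum to 2 (valence 4) → 2 H
  atom 13: aromatic c, 3 neighbours → 0 H
  atom 14: aromatic c, 2 neighbours → 1 H
  atom 15: aromatic c, 2 neighbours → 1 H
  atom 16: aromatic c, 3 neighbours → 0 H
  atom 17: C, bond orders sum to 4 (valence 4) → 0 H
  atom 18: N, bond orders sum to 1 (valence 3) → 2 H
  atom 19: O, bond orders sum to 2 (valence 2) → 0 H
  atom 20: aromatic c, 3 neighbours → 0 H
  atom 21: F (halogen, monovalent) → 0 H
  atom 22: aromatic c, 2 neighbours → 1 H
Totals → C:14, H:15, Br:1, F:3, N:1, O:3.
In Hill order: C14H15BrF3NO3.

C14H15BrF3NO3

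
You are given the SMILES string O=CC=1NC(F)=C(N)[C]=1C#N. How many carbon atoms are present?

Count every carbon token in the SMILES (each C, including those in ring-closure positions and inside branches).
Carbon count: 6.

6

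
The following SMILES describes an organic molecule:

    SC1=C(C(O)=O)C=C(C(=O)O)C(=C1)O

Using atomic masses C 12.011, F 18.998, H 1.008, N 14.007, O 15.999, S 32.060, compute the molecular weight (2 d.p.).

First, the molecular formula is C8H6O5S (counting implicit H from valence).
  C: 8 × 12.011 = 96.088
  H: 6 × 1.008 = 6.048
  O: 5 × 15.999 = 79.995
  S: 1 × 32.060 = 32.060
Sum: 8×12.011 + 6×1.008 + 5×15.999 + 1×32.060 = 214.191 → 214.19 g/mol.

214.19 g/mol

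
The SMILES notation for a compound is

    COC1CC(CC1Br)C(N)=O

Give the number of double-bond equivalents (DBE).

2

Degree of unsaturation = (number of rings) + (number of π bonds).
Ring closures in the SMILES: 1.
π bonds: 1 double bond (each 1 DoU) → 1 DoU from unsaturation.
Total DoU = 1 + 1 = 2.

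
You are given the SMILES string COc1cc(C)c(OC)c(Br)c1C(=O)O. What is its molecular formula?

C10H11BrO4

Walk through each heavy atom and fill implicit hydrogens from standard valence (C 4, N 3, O 2, S 2, halogen 1); for lowercase aromatic atoms, an aromatic c carries 1 H when it has two neighbours and 0 H with three, and aromatic n carries 0 H:
  atom 1: C, bond orders sum to 1 (valence 4) → 3 H
  atom 2: O, bond orders sum to 2 (valence 2) → 0 H
  atom 3: aromatic c, 3 neighbours → 0 H
  atom 4: aromatic c, 2 neighbours → 1 H
  atom 5: aromatic c, 3 neighbours → 0 H
  atom 6: C, bond orders sum to 1 (valence 4) → 3 H
  atom 7: aromatic c, 3 neighbours → 0 H
  atom 8: O, bond orders sum to 2 (valence 2) → 0 H
  atom 9: C, bond orders sum to 1 (valence 4) → 3 H
  atom 10: aromatic c, 3 neighbours → 0 H
  atom 11: Br (halogen, monovalent) → 0 H
  atom 12: aromatic c, 3 neighbours → 0 H
  atom 13: C, bond orders sum to 4 (valence 4) → 0 H
  atom 14: O, bond orders sum to 2 (valence 2) → 0 H
  atom 15: O, bond orders sum to 1 (valence 2) → 1 H
Totals → C:10, H:11, Br:1, O:4.
In Hill order: C10H11BrO4.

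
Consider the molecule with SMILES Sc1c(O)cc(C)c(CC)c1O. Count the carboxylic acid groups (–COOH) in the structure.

Scan the SMILES for the carboxylic acid motif — none present.
Groups that are present: 2 hydroxyl, 1 thiol.

0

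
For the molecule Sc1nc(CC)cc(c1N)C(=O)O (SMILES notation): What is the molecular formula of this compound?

C8H10N2O2S

Walk through each heavy atom and fill implicit hydrogens from standard valence (C 4, N 3, O 2, S 2, halogen 1); for lowercase aromatic atoms, an aromatic c carries 1 H when it has two neighbours and 0 H with three, and aromatic n carries 0 H:
  atom 1: S, bond orders sum to 1 (valence 2) → 1 H
  atom 2: aromatic c, 3 neighbours → 0 H
  atom 3: aromatic n, 2 neighbours → 0 H
  atom 4: aromatic c, 3 neighbours → 0 H
  atom 5: C, bond orders sum to 2 (valence 4) → 2 H
  atom 6: C, bond orders sum to 1 (valence 4) → 3 H
  atom 7: aromatic c, 2 neighbours → 1 H
  atom 8: aromatic c, 3 neighbours → 0 H
  atom 9: aromatic c, 3 neighbours → 0 H
  atom 10: N, bond orders sum to 1 (valence 3) → 2 H
  atom 11: C, bond orders sum to 4 (valence 4) → 0 H
  atom 12: O, bond orders sum to 2 (valence 2) → 0 H
  atom 13: O, bond orders sum to 1 (valence 2) → 1 H
Totals → C:8, H:10, N:2, O:2, S:1.
In Hill order: C8H10N2O2S.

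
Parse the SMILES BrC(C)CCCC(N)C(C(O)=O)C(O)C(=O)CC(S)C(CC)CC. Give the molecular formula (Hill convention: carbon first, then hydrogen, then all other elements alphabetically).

Walk through each heavy atom and fill implicit hydrogens from standard valence (C 4, N 3, O 2, S 2, halogen 1):
  atom 1: Br (halogen, monovalent) → 0 H
  atom 2: C, bond orders sum to 3 (valence 4) → 1 H
  atom 3: C, bond orders sum to 1 (valence 4) → 3 H
  atom 4: C, bond orders sum to 2 (valence 4) → 2 H
  atom 5: C, bond orders sum to 2 (valence 4) → 2 H
  atom 6: C, bond orders sum to 2 (valence 4) → 2 H
  atom 7: C, bond orders sum to 3 (valence 4) → 1 H
  atom 8: N, bond orders sum to 1 (valence 3) → 2 H
  atom 9: C, bond orders sum to 3 (valence 4) → 1 H
  atom 10: C, bond orders sum to 4 (valence 4) → 0 H
  atom 11: O, bond orders sum to 1 (valence 2) → 1 H
  atom 12: O, bond orders sum to 2 (valence 2) → 0 H
  atom 13: C, bond orders sum to 3 (valence 4) → 1 H
  atom 14: O, bond orders sum to 1 (valence 2) → 1 H
  atom 15: C, bond orders sum to 4 (valence 4) → 0 H
  atom 16: O, bond orders sum to 2 (valence 2) → 0 H
  atom 17: C, bond orders sum to 2 (valence 4) → 2 H
  atom 18: C, bond orders sum to 3 (valence 4) → 1 H
  atom 19: S, bond orders sum to 1 (valence 2) → 1 H
  atom 20: C, bond orders sum to 3 (valence 4) → 1 H
  atom 21: C, bond orders sum to 2 (valence 4) → 2 H
  atom 22: C, bond orders sum to 1 (valence 4) → 3 H
  atom 23: C, bond orders sum to 2 (valence 4) → 2 H
  atom 24: C, bond orders sum to 1 (valence 4) → 3 H
Totals → C:17, H:32, Br:1, N:1, O:4, S:1.
In Hill order: C17H32BrNO4S.

C17H32BrNO4S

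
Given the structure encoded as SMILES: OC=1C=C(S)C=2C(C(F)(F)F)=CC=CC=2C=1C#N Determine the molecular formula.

C12H6F3NOS

Walk through each heavy atom and fill implicit hydrogens from standard valence (C 4, N 3, O 2, S 2, halogen 1):
  atom 1: O, bond orders sum to 1 (valence 2) → 1 H
  atom 2: C, bond orders sum to 4 (valence 4) → 0 H
  atom 3: C, bond orders sum to 3 (valence 4) → 1 H
  atom 4: C, bond orders sum to 4 (valence 4) → 0 H
  atom 5: S, bond orders sum to 1 (valence 2) → 1 H
  atom 6: C, bond orders sum to 4 (valence 4) → 0 H
  atom 7: C, bond orders sum to 4 (valence 4) → 0 H
  atom 8: C, bond orders sum to 4 (valence 4) → 0 H
  atom 9: F (halogen, monovalent) → 0 H
  atom 10: F (halogen, monovalent) → 0 H
  atom 11: F (halogen, monovalent) → 0 H
  atom 12: C, bond orders sum to 3 (valence 4) → 1 H
  atom 13: C, bond orders sum to 3 (valence 4) → 1 H
  atom 14: C, bond orders sum to 3 (valence 4) → 1 H
  atom 15: C, bond orders sum to 4 (valence 4) → 0 H
  atom 16: C, bond orders sum to 4 (valence 4) → 0 H
  atom 17: C, bond orders sum to 4 (valence 4) → 0 H
  atom 18: N, bond orders sum to 3 (valence 3) → 0 H
Totals → C:12, H:6, F:3, N:1, O:1, S:1.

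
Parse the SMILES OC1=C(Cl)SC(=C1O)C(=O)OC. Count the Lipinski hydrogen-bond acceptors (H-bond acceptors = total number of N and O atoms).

N atoms: 0; O atoms: 4.
Lipinski HBA = 0 + 4 = 4.

4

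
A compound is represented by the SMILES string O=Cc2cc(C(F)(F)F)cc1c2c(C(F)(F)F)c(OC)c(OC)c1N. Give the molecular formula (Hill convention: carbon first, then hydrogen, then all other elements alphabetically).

Walk through each heavy atom and fill implicit hydrogens from standard valence (C 4, N 3, O 2, S 2, halogen 1); for lowercase aromatic atoms, an aromatic c carries 1 H when it has two neighbours and 0 H with three, and aromatic n carries 0 H:
  atom 1: O, bond orders sum to 2 (valence 2) → 0 H
  atom 2: C, bond orders sum to 3 (valence 4) → 1 H
  atom 3: aromatic c, 3 neighbours → 0 H
  atom 4: aromatic c, 2 neighbours → 1 H
  atom 5: aromatic c, 3 neighbours → 0 H
  atom 6: C, bond orders sum to 4 (valence 4) → 0 H
  atom 7: F (halogen, monovalent) → 0 H
  atom 8: F (halogen, monovalent) → 0 H
  atom 9: F (halogen, monovalent) → 0 H
  atom 10: aromatic c, 2 neighbours → 1 H
  atom 11: aromatic c, 3 neighbours → 0 H
  atom 12: aromatic c, 3 neighbours → 0 H
  atom 13: aromatic c, 3 neighbours → 0 H
  atom 14: C, bond orders sum to 4 (valence 4) → 0 H
  atom 15: F (halogen, monovalent) → 0 H
  atom 16: F (halogen, monovalent) → 0 H
  atom 17: F (halogen, monovalent) → 0 H
  atom 18: aromatic c, 3 neighbours → 0 H
  atom 19: O, bond orders sum to 2 (valence 2) → 0 H
  atom 20: C, bond orders sum to 1 (valence 4) → 3 H
  atom 21: aromatic c, 3 neighbours → 0 H
  atom 22: O, bond orders sum to 2 (valence 2) → 0 H
  atom 23: C, bond orders sum to 1 (valence 4) → 3 H
  atom 24: aromatic c, 3 neighbours → 0 H
  atom 25: N, bond orders sum to 1 (valence 3) → 2 H
Totals → C:15, H:11, F:6, N:1, O:3.
In Hill order: C15H11F6NO3.

C15H11F6NO3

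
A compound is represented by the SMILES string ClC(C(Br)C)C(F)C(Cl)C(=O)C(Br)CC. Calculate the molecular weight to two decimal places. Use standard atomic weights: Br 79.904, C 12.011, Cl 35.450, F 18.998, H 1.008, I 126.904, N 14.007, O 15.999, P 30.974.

386.91 g/mol

First, the molecular formula is C9H13Br2Cl2FO (counting implicit H from valence).
  Br: 2 × 79.904 = 159.808
  C: 9 × 12.011 = 108.099
  Cl: 2 × 35.450 = 70.900
  F: 1 × 18.998 = 18.998
  H: 13 × 1.008 = 13.104
  O: 1 × 15.999 = 15.999
Sum: 2×79.904 + 9×12.011 + 2×35.450 + 1×18.998 + 13×1.008 + 1×15.999 = 386.908 → 386.91 g/mol.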